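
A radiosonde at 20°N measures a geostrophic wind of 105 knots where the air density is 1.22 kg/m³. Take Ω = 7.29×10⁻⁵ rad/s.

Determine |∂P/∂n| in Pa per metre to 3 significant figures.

3.29×10⁻³ Pa/m

Coriolis parameter at 20°N:
f = 2Ω sin φ = 2 × 7.29×10⁻⁵ × sin 20° = 4.99×10⁻⁵ s⁻¹
Wind speed in SI: 105 knots = 54.0 m/s
Geostrophic balance rearranged: |∂P/∂n| = f ρ V_g
|∂P/∂n| = 4.99×10⁻⁵ × 1.22 × 54.0 = 3.29×10⁻³ Pa/m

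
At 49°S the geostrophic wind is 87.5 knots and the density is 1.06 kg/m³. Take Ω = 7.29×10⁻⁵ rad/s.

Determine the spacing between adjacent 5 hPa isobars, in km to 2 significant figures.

Coriolis parameter at 49°S:
f = 2Ω sin φ = 2 × 7.29×10⁻⁵ × sin 49° = 1.10×10⁻⁴ s⁻¹
Wind speed in SI: 87.5 knots = 45.0 m/s
Geostrophic balance rearranged: |∂P/∂n| = f ρ V_g
|∂P/∂n| = 1.10×10⁻⁴ × 1.06 × 45.0 = 5.25×10⁻³ Pa/m
Isobar spacing: Δn = ΔP/|∂P/∂n| = 500 Pa / 5.25×10⁻³ Pa/m = 95231 m ≈ 95 km

95 km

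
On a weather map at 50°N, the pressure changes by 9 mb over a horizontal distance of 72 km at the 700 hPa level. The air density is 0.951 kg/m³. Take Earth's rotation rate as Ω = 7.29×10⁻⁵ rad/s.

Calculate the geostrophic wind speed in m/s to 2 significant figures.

120 m/s

Coriolis parameter at 50°N:
f = 2Ω sin φ = 2 × 7.29×10⁻⁵ × sin 50° = 1.12×10⁻⁴ s⁻¹
Pressure gradient: |∂P/∂n| = 900 Pa / 72000 m = 1.25×10⁻² Pa/m
Geostrophic balance (pressure-gradient force = Coriolis force):
V_g = (1/(fρ)) |∂P/∂n| = 1.25×10⁻² / (1.12×10⁻⁴ × 0.951) = 118 m/s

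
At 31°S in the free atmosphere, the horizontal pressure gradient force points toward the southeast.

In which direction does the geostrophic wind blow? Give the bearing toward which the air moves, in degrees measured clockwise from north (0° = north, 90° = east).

045°

The pressure-gradient force points toward the southeast (bearing 135°).
Geostrophic balance: in the Southern Hemisphere the Coriolis force deflects motion to the left, so the geostrophic wind blows 90° to the left of the pressure-gradient force (low pressure on the right).
Rotating 135° by 90° counterclockwise gives 045° — the wind blows toward the northeast.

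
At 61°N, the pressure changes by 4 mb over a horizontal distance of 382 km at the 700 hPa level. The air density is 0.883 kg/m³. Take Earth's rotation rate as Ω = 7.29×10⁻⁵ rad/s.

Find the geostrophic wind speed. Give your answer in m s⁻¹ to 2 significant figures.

9.3 m s⁻¹

Coriolis parameter at 61°N:
f = 2Ω sin φ = 2 × 7.29×10⁻⁵ × sin 61° = 1.28×10⁻⁴ s⁻¹
Pressure gradient: |∂P/∂n| = 400 Pa / 382000 m = 1.05×10⁻³ Pa/m
Geostrophic balance (pressure-gradient force = Coriolis force):
V_g = (1/(fρ)) |∂P/∂n| = 1.05×10⁻³ / (1.28×10⁻⁴ × 0.883) = 9.30 m/s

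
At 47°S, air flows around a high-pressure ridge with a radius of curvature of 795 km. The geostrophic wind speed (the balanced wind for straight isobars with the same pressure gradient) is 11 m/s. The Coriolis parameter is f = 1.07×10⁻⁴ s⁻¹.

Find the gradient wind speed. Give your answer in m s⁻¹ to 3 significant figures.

13.0 m s⁻¹

Around a high, pressure-gradient force acts outward with centrifugal, so Coriolis balances both:
fV = (1/ρ)|∂P/∂n| + V²/R  →  V² − fR·V + fR·V_g = 0
With fR = 1.07×10⁻⁴ × 795×10³ m = 85.1 m/s:
V = [fR − √((fR)² − 4 fR V_g)]/2 = [85.1 − √(85.1² − 4×85.1×11)]/2 = 13 m/s
Supergeostrophic (V > V_g = 11 m/s), as expected around a high.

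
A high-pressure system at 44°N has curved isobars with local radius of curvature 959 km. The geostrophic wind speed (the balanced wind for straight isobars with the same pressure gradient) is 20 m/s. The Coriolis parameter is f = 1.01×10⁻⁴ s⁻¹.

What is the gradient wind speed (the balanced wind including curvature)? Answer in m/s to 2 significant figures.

Around a high, pressure-gradient force acts outward with centrifugal, so Coriolis balances both:
fV = (1/ρ)|∂P/∂n| + V²/R  →  V² − fR·V + fR·V_g = 0
With fR = 1.01×10⁻⁴ × 959×10³ m = 96.9 m/s:
V = [fR − √((fR)² − 4 fR V_g)]/2 = [96.9 − √(96.9² − 4×96.9×20)]/2 = 28.2 m/s
Supergeostrophic (V > V_g = 20 m/s), as expected around a high.

28 m/s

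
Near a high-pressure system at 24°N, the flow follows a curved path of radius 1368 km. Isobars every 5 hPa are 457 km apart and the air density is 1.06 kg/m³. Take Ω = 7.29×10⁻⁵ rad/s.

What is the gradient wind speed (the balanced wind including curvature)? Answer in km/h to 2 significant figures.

Coriolis parameter at 24°N:
f = 2Ω sin φ = 2 × 7.29×10⁻⁵ × sin 24° = 5.93×10⁻⁵ s⁻¹
Pressure gradient: |∂P/∂n| = 500 Pa / 457000 m = 1.09×10⁻³ Pa/m
Geostrophic speed: V_g = |∂P/∂n|/(fρ) = 1.09×10⁻³/(5.93×10⁻⁵ × 1.06) = 17.4 m/s
Around a high, pressure-gradient force acts outward with centrifugal, so Coriolis balances both:
fV = (1/ρ)|∂P/∂n| + V²/R  →  V² − fR·V + fR·V_g = 0
With fR = 5.93×10⁻⁵ × 1368×10³ m = 81.1 m/s:
V = [fR − √((fR)² − 4 fR V_g)]/2 = [81.1 − √(81.1² − 4×81.1×17.4)]/2 = 25.3 m/s
Supergeostrophic (V > V_g = 17.4 m/s), as expected around a high.
Converting: 25.3 m/s × 3.6 = 91 km/h

91 km/h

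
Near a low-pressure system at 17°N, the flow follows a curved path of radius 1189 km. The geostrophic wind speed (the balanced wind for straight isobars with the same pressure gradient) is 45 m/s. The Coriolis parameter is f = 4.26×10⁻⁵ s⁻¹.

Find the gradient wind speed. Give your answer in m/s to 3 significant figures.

28.7 m/s

Around a low, centrifugal force acts outward with Coriolis, so pressure-gradient force balances both:
(1/ρ)|∂P/∂n| = fV + V²/R  →  V² + fR·V − fR·V_g = 0
With fR = 4.26×10⁻⁵ × 1189×10³ m = 50.7 m/s:
V = [−fR + √((fR)² + 4 fR V_g)]/2 = [−50.7 + √(50.7² + 4×50.7×45)]/2 = 28.7 m/s
Subgeostrophic (V < V_g = 45 m/s), as expected around a low.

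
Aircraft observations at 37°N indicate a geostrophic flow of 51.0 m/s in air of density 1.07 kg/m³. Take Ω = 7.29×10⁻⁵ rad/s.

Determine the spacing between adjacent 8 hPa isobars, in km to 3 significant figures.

167 km

Coriolis parameter at 37°N:
f = 2Ω sin φ = 2 × 7.29×10⁻⁵ × sin 37° = 8.77×10⁻⁵ s⁻¹
Geostrophic balance rearranged: |∂P/∂n| = f ρ V_g
|∂P/∂n| = 8.77×10⁻⁵ × 1.07 × 51.0 = 4.79×10⁻³ Pa/m
Isobar spacing: Δn = ΔP/|∂P/∂n| = 800 Pa / 4.79×10⁻³ Pa/m = 167077 m ≈ 167 km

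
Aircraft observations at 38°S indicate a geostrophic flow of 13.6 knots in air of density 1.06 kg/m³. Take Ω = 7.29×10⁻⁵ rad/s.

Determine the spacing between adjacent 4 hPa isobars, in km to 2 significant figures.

600 km

Coriolis parameter at 38°S:
f = 2Ω sin φ = 2 × 7.29×10⁻⁵ × sin 38° = 8.98×10⁻⁵ s⁻¹
Wind speed in SI: 13.6 knots = 7.00 m/s
Geostrophic balance rearranged: |∂P/∂n| = f ρ V_g
|∂P/∂n| = 8.98×10⁻⁵ × 1.06 × 7.00 = 6.66×10⁻⁴ Pa/m
Isobar spacing: Δn = ΔP/|∂P/∂n| = 400 Pa / 6.66×10⁻⁴ Pa/m = 600866 m ≈ 600 km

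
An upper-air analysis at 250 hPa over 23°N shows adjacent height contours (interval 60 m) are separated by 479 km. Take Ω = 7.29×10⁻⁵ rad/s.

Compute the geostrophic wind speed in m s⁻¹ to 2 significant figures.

22 m s⁻¹

Coriolis parameter at 23°N:
f = 2Ω sin φ = 2 × 7.29×10⁻⁵ × sin 23° = 5.70×10⁻⁵ s⁻¹
Height gradient: |∂Z/∂n| = 60 m / 479000 m = 1.25×10⁻⁴
On a pressure surface, geostrophic balance gives V_g = (g/f)|∂Z/∂n|:
V_g = 9.81 × 1.25×10⁻⁴ / 5.70×10⁻⁵ = 21.6 m/s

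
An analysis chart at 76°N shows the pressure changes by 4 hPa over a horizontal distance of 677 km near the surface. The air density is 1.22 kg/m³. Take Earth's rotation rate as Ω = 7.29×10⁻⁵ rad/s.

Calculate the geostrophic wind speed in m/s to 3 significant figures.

Coriolis parameter at 76°N:
f = 2Ω sin φ = 2 × 7.29×10⁻⁵ × sin 76° = 1.41×10⁻⁴ s⁻¹
Pressure gradient: |∂P/∂n| = 400 Pa / 677000 m = 5.91×10⁻⁴ Pa/m
Geostrophic balance (pressure-gradient force = Coriolis force):
V_g = (1/(fρ)) |∂P/∂n| = 5.91×10⁻⁴ / (1.41×10⁻⁴ × 1.22) = 3.42 m/s

3.42 m/s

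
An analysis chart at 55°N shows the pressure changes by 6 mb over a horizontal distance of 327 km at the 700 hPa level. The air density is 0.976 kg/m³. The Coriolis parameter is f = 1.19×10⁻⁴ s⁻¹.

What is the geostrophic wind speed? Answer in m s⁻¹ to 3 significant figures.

15.8 m s⁻¹

Pressure gradient: |∂P/∂n| = 600 Pa / 327000 m = 1.83×10⁻³ Pa/m
Geostrophic balance (pressure-gradient force = Coriolis force):
V_g = (1/(fρ)) |∂P/∂n| = 1.83×10⁻³ / (1.19×10⁻⁴ × 0.976) = 15.8 m/s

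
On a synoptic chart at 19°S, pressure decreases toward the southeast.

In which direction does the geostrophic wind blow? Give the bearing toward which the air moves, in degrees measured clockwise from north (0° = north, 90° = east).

The pressure-gradient force points toward the southeast (bearing 135°).
Geostrophic balance: in the Southern Hemisphere the Coriolis force deflects motion to the left, so the geostrophic wind blows 90° to the left of the pressure-gradient force (low pressure on the right).
Rotating 135° by 90° counterclockwise gives 045° — the wind blows toward the northeast.

045°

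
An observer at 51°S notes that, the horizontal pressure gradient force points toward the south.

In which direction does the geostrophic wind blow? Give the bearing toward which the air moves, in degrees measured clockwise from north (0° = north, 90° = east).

The pressure-gradient force points toward the south (bearing 180°).
Geostrophic balance: in the Southern Hemisphere the Coriolis force deflects motion to the left, so the geostrophic wind blows 90° to the left of the pressure-gradient force (low pressure on the right).
Rotating 180° by 90° counterclockwise gives 090° — the wind blows toward the east.

090°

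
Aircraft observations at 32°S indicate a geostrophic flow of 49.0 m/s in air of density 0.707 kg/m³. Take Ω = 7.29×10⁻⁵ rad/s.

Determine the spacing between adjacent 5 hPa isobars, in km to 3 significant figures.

Coriolis parameter at 32°S:
f = 2Ω sin φ = 2 × 7.29×10⁻⁵ × sin 32° = 7.73×10⁻⁵ s⁻¹
Geostrophic balance rearranged: |∂P/∂n| = f ρ V_g
|∂P/∂n| = 7.73×10⁻⁵ × 0.707 × 49.0 = 2.68×10⁻³ Pa/m
Isobar spacing: Δn = ΔP/|∂P/∂n| = 500 Pa / 2.68×10⁻³ Pa/m = 186804 m ≈ 187 km

187 km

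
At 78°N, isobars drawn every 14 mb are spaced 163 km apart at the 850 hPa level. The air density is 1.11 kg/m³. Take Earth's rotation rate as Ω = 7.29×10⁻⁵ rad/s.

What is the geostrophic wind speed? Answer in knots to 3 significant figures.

Coriolis parameter at 78°N:
f = 2Ω sin φ = 2 × 7.29×10⁻⁵ × sin 78° = 1.43×10⁻⁴ s⁻¹
Pressure gradient: |∂P/∂n| = 1400 Pa / 163000 m = 8.59×10⁻³ Pa/m
Geostrophic balance (pressure-gradient force = Coriolis force):
V_g = (1/(fρ)) |∂P/∂n| = 8.59×10⁻³ / (1.43×10⁻⁴ × 1.11) = 54.3 m/s
Converting: 54.3 m/s × 1.944 = 105 knots

105 knots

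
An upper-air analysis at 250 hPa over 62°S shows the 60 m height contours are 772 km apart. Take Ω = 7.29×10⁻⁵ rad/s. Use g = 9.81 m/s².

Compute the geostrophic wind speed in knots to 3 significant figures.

Coriolis parameter at 62°S:
f = 2Ω sin φ = 2 × 7.29×10⁻⁵ × sin 62° = 1.29×10⁻⁴ s⁻¹
Height gradient: |∂Z/∂n| = 60 m / 772000 m = 7.77×10⁻⁵
On a pressure surface, geostrophic balance gives V_g = (g/f)|∂Z/∂n|:
V_g = 9.81 × 7.77×10⁻⁵ / 1.29×10⁻⁴ = 5.92 m/s
Converting: 5.92 m/s × 1.944 = 11.5 knots

11.5 knots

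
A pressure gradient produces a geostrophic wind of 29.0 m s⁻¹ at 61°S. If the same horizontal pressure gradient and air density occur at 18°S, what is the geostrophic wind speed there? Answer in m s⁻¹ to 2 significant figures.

82 m s⁻¹

With the same pressure gradient and density, V_g ∝ 1/f ∝ 1/sin φ.
V₂ = V₁ · sin φ₁ / sin φ₂ = 29.0 × sin 61° / sin 18°
V₂ = 29.0 × 0.8746/0.3090 = 82 m s⁻¹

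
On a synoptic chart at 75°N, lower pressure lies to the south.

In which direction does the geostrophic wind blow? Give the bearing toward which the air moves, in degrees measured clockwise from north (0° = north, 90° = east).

The pressure-gradient force points toward the south (bearing 180°).
Geostrophic balance: in the Northern Hemisphere the Coriolis force deflects motion to the right, so the geostrophic wind blows 90° to the right of the pressure-gradient force (low pressure on the left).
Rotating 180° by 90° clockwise gives 270° — the wind blows toward the west.

270°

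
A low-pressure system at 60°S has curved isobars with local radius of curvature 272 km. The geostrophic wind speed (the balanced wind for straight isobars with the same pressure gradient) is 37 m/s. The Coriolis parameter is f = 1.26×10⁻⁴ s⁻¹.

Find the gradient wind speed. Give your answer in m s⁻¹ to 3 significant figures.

22.4 m s⁻¹

Around a low, centrifugal force acts outward with Coriolis, so pressure-gradient force balances both:
(1/ρ)|∂P/∂n| = fV + V²/R  →  V² + fR·V − fR·V_g = 0
With fR = 1.26×10⁻⁴ × 272×10³ m = 34.3 m/s:
V = [−fR + √((fR)² + 4 fR V_g)]/2 = [−34.3 + √(34.3² + 4×34.3×37)]/2 = 22.4 m/s
Subgeostrophic (V < V_g = 37 m/s), as expected around a low.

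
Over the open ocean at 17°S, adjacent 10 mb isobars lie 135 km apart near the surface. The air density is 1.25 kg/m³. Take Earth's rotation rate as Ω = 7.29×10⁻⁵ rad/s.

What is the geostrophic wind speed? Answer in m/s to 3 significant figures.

Coriolis parameter at 17°S:
f = 2Ω sin φ = 2 × 7.29×10⁻⁵ × sin 17° = 4.26×10⁻⁵ s⁻¹
Pressure gradient: |∂P/∂n| = 1000 Pa / 135000 m = 7.41×10⁻³ Pa/m
Geostrophic balance (pressure-gradient force = Coriolis force):
V_g = (1/(fρ)) |∂P/∂n| = 7.41×10⁻³ / (4.26×10⁻⁵ × 1.25) = 139 m/s

139 m/s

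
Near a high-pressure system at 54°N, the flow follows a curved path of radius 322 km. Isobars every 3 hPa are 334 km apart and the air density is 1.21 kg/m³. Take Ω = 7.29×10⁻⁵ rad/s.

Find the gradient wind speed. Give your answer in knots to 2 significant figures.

15 knots

Coriolis parameter at 54°N:
f = 2Ω sin φ = 2 × 7.29×10⁻⁵ × sin 54° = 1.18×10⁻⁴ s⁻¹
Pressure gradient: |∂P/∂n| = 300 Pa / 334000 m = 8.98×10⁻⁴ Pa/m
Geostrophic speed: V_g = |∂P/∂n|/(fρ) = 8.98×10⁻⁴/(1.18×10⁻⁴ × 1.21) = 6.29 m/s
Around a high, pressure-gradient force acts outward with centrifugal, so Coriolis balances both:
fV = (1/ρ)|∂P/∂n| + V²/R  →  V² − fR·V + fR·V_g = 0
With fR = 1.18×10⁻⁴ × 322×10³ m = 38.0 m/s:
V = [fR − √((fR)² − 4 fR V_g)]/2 = [38.0 − √(38.0² − 4×38.0×6.29)]/2 = 7.96 m/s
Supergeostrophic (V > V_g = 6.29 m/s), as expected around a high.
Converting: 7.96 m/s × 1.944 = 15 knots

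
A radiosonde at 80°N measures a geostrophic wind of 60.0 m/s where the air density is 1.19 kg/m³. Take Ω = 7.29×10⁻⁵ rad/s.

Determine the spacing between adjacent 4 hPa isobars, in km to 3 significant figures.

39.0 km

Coriolis parameter at 80°N:
f = 2Ω sin φ = 2 × 7.29×10⁻⁵ × sin 80° = 1.44×10⁻⁴ s⁻¹
Geostrophic balance rearranged: |∂P/∂n| = f ρ V_g
|∂P/∂n| = 1.44×10⁻⁴ × 1.19 × 60.0 = 1.03×10⁻² Pa/m
Isobar spacing: Δn = ΔP/|∂P/∂n| = 400 Pa / 1.03×10⁻² Pa/m = 39017 m ≈ 39.0 km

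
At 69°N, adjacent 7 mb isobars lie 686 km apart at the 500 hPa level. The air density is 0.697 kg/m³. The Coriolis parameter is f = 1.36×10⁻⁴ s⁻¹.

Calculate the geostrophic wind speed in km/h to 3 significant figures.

Pressure gradient: |∂P/∂n| = 700 Pa / 686000 m = 1.02×10⁻³ Pa/m
Geostrophic balance (pressure-gradient force = Coriolis force):
V_g = (1/(fρ)) |∂P/∂n| = 1.02×10⁻³ / (1.36×10⁻⁴ × 0.697) = 10.8 m/s
Converting: 10.8 m/s × 3.6 = 38.8 km/h

38.8 km/h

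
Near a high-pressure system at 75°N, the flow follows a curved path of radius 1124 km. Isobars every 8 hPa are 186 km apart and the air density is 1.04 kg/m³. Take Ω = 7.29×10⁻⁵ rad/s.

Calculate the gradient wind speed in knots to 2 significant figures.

Coriolis parameter at 75°N:
f = 2Ω sin φ = 2 × 7.29×10⁻⁵ × sin 75° = 1.41×10⁻⁴ s⁻¹
Pressure gradient: |∂P/∂n| = 800 Pa / 186000 m = 4.30×10⁻³ Pa/m
Geostrophic speed: V_g = |∂P/∂n|/(fρ) = 4.30×10⁻³/(1.41×10⁻⁴ × 1.04) = 29.4 m/s
Around a high, pressure-gradient force acts outward with centrifugal, so Coriolis balances both:
fV = (1/ρ)|∂P/∂n| + V²/R  →  V² − fR·V + fR·V_g = 0
With fR = 1.41×10⁻⁴ × 1124×10³ m = 158 m/s:
V = [fR − √((fR)² − 4 fR V_g)]/2 = [158 − √(158² − 4×158×29.4)]/2 = 38.9 m/s
Supergeostrophic (V > V_g = 29.4 m/s), as expected around a high.
Converting: 38.9 m/s × 1.944 = 76 knots

76 knots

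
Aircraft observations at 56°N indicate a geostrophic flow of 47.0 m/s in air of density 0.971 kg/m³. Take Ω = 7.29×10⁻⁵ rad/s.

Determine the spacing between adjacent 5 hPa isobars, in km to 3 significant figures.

Coriolis parameter at 56°N:
f = 2Ω sin φ = 2 × 7.29×10⁻⁵ × sin 56° = 1.21×10⁻⁴ s⁻¹
Geostrophic balance rearranged: |∂P/∂n| = f ρ V_g
|∂P/∂n| = 1.21×10⁻⁴ × 0.971 × 47.0 = 5.52×10⁻³ Pa/m
Isobar spacing: Δn = ΔP/|∂P/∂n| = 500 Pa / 5.52×10⁻³ Pa/m = 90640 m ≈ 90.6 km

90.6 km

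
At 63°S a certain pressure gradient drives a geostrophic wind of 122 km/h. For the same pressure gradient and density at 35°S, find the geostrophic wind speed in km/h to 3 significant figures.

With the same pressure gradient and density, V_g ∝ 1/f ∝ 1/sin φ.
V₂ = V₁ · sin φ₁ / sin φ₂ = 122 × sin 63° / sin 35°
V₂ = 122 × 0.8910/0.5736 = 190 km/h

190 km/h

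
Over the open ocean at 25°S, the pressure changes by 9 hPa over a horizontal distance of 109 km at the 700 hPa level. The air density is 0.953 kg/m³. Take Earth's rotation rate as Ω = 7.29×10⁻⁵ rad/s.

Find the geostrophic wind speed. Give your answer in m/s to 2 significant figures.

140 m/s

Coriolis parameter at 25°S:
f = 2Ω sin φ = 2 × 7.29×10⁻⁵ × sin 25° = 6.16×10⁻⁵ s⁻¹
Pressure gradient: |∂P/∂n| = 900 Pa / 109000 m = 8.26×10⁻³ Pa/m
Geostrophic balance (pressure-gradient force = Coriolis force):
V_g = (1/(fρ)) |∂P/∂n| = 8.26×10⁻³ / (6.16×10⁻⁵ × 0.953) = 141 m/s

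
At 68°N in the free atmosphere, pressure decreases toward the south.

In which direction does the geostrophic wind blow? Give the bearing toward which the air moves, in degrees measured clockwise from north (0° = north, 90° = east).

The pressure-gradient force points toward the south (bearing 180°).
Geostrophic balance: in the Northern Hemisphere the Coriolis force deflects motion to the right, so the geostrophic wind blows 90° to the right of the pressure-gradient force (low pressure on the left).
Rotating 180° by 90° clockwise gives 270° — the wind blows toward the west.

270°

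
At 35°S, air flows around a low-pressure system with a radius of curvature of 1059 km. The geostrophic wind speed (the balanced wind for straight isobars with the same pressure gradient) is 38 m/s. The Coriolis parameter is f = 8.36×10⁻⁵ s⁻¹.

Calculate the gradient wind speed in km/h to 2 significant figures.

Around a low, centrifugal force acts outward with Coriolis, so pressure-gradient force balances both:
(1/ρ)|∂P/∂n| = fV + V²/R  →  V² + fR·V − fR·V_g = 0
With fR = 8.36×10⁻⁵ × 1059×10³ m = 88.5 m/s:
V = [−fR + √((fR)² + 4 fR V_g)]/2 = [−88.5 + √(88.5² + 4×88.5×38)]/2 = 28.7 m/s
Subgeostrophic (V < V_g = 38 m/s), as expected around a low.
Converting: 28.7 m/s × 3.6 = 100 km/h

100 km/h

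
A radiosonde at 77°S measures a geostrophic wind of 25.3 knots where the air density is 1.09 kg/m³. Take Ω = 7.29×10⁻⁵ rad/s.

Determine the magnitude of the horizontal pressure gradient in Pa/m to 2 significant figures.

Coriolis parameter at 77°S:
f = 2Ω sin φ = 2 × 7.29×10⁻⁵ × sin 77° = 1.42×10⁻⁴ s⁻¹
Wind speed in SI: 25.3 knots = 13.0 m/s
Geostrophic balance rearranged: |∂P/∂n| = f ρ V_g
|∂P/∂n| = 1.42×10⁻⁴ × 1.09 × 13.0 = 2.02×10⁻³ Pa/m

2.0×10⁻³ Pa/m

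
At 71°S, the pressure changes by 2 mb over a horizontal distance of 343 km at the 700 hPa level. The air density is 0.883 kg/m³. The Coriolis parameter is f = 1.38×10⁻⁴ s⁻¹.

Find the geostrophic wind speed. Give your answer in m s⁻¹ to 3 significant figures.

4.79 m s⁻¹

Pressure gradient: |∂P/∂n| = 200 Pa / 343000 m = 5.83×10⁻⁴ Pa/m
Geostrophic balance (pressure-gradient force = Coriolis force):
V_g = (1/(fρ)) |∂P/∂n| = 5.83×10⁻⁴ / (1.38×10⁻⁴ × 0.883) = 4.79 m/s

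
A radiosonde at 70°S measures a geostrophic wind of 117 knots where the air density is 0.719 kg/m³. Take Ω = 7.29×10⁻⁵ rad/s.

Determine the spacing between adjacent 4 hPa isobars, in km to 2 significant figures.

Coriolis parameter at 70°S:
f = 2Ω sin φ = 2 × 7.29×10⁻⁵ × sin 70° = 1.37×10⁻⁴ s⁻¹
Wind speed in SI: 117 knots = 60.2 m/s
Geostrophic balance rearranged: |∂P/∂n| = f ρ V_g
|∂P/∂n| = 1.37×10⁻⁴ × 0.719 × 60.2 = 5.93×10⁻³ Pa/m
Isobar spacing: Δn = ΔP/|∂P/∂n| = 400 Pa / 5.93×10⁻³ Pa/m = 67463 m ≈ 67 km

67 km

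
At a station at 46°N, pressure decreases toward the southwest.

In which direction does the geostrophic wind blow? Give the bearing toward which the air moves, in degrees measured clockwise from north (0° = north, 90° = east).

315°

The pressure-gradient force points toward the southwest (bearing 225°).
Geostrophic balance: in the Northern Hemisphere the Coriolis force deflects motion to the right, so the geostrophic wind blows 90° to the right of the pressure-gradient force (low pressure on the left).
Rotating 225° by 90° clockwise gives 315° — the wind blows toward the northwest.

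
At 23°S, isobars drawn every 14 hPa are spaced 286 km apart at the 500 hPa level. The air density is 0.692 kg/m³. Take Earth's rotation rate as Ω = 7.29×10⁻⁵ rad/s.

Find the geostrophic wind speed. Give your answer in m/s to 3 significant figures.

Coriolis parameter at 23°S:
f = 2Ω sin φ = 2 × 7.29×10⁻⁵ × sin 23° = 5.70×10⁻⁵ s⁻¹
Pressure gradient: |∂P/∂n| = 1400 Pa / 286000 m = 4.90×10⁻³ Pa/m
Geostrophic balance (pressure-gradient force = Coriolis force):
V_g = (1/(fρ)) |∂P/∂n| = 4.90×10⁻³ / (5.70×10⁻⁵ × 0.692) = 124 m/s

124 m/s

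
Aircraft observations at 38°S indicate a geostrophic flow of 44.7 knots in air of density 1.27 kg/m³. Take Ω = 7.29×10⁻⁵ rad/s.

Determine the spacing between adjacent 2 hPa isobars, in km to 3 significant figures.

76.3 km

Coriolis parameter at 38°S:
f = 2Ω sin φ = 2 × 7.29×10⁻⁵ × sin 38° = 8.98×10⁻⁵ s⁻¹
Wind speed in SI: 44.7 knots = 23.0 m/s
Geostrophic balance rearranged: |∂P/∂n| = f ρ V_g
|∂P/∂n| = 8.98×10⁻⁵ × 1.27 × 23.0 = 2.62×10⁻³ Pa/m
Isobar spacing: Δn = ΔP/|∂P/∂n| = 200 Pa / 2.62×10⁻³ Pa/m = 76292 m ≈ 76.3 km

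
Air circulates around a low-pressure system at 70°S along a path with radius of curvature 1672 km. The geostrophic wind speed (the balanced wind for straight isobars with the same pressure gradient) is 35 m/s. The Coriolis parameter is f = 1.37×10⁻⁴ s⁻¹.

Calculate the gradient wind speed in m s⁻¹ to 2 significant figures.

31 m s⁻¹

Around a low, centrifugal force acts outward with Coriolis, so pressure-gradient force balances both:
(1/ρ)|∂P/∂n| = fV + V²/R  →  V² + fR·V − fR·V_g = 0
With fR = 1.37×10⁻⁴ × 1672×10³ m = 229 m/s:
V = [−fR + √((fR)² + 4 fR V_g)]/2 = [−229 + √(229² + 4×229×35)]/2 = 30.8 m/s
Subgeostrophic (V < V_g = 35 m/s), as expected around a low.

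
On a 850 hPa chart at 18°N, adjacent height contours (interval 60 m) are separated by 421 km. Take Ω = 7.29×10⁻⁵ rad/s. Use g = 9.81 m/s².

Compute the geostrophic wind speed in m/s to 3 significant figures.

31.0 m/s

Coriolis parameter at 18°N:
f = 2Ω sin φ = 2 × 7.29×10⁻⁵ × sin 18° = 4.51×10⁻⁵ s⁻¹
Height gradient: |∂Z/∂n| = 60 m / 421000 m = 1.43×10⁻⁴
On a pressure surface, geostrophic balance gives V_g = (g/f)|∂Z/∂n|:
V_g = 9.81 × 1.43×10⁻⁴ / 4.51×10⁻⁵ = 31.0 m/s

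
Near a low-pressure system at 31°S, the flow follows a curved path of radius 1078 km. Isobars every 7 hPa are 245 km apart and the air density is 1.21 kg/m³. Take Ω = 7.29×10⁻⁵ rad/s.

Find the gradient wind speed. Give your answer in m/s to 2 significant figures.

24 m/s

Coriolis parameter at 31°S:
f = 2Ω sin φ = 2 × 7.29×10⁻⁵ × sin 31° = 7.51×10⁻⁵ s⁻¹
Pressure gradient: |∂P/∂n| = 700 Pa / 245000 m = 2.86×10⁻³ Pa/m
Geostrophic speed: V_g = |∂P/∂n|/(fρ) = 2.86×10⁻³/(7.51×10⁻⁵ × 1.21) = 31.4 m/s
Around a low, centrifugal force acts outward with Coriolis, so pressure-gradient force balances both:
(1/ρ)|∂P/∂n| = fV + V²/R  →  V² + fR·V − fR·V_g = 0
With fR = 7.51×10⁻⁵ × 1078×10³ m = 80.9 m/s:
V = [−fR + √((fR)² + 4 fR V_g)]/2 = [−80.9 + √(80.9² + 4×80.9×31.4)]/2 = 24.2 m/s
Subgeostrophic (V < V_g = 31.4 m/s), as expected around a low.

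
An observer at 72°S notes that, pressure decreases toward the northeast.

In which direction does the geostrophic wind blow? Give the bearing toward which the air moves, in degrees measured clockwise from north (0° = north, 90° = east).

The pressure-gradient force points toward the northeast (bearing 045°).
Geostrophic balance: in the Southern Hemisphere the Coriolis force deflects motion to the left, so the geostrophic wind blows 90° to the left of the pressure-gradient force (low pressure on the right).
Rotating 045° by 90° counterclockwise gives 315° — the wind blows toward the northwest.

315°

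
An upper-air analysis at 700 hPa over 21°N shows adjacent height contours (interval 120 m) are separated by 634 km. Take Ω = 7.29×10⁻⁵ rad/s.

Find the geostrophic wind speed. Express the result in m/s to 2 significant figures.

36 m/s

Coriolis parameter at 21°N:
f = 2Ω sin φ = 2 × 7.29×10⁻⁵ × sin 21° = 5.23×10⁻⁵ s⁻¹
Height gradient: |∂Z/∂n| = 120 m / 634000 m = 1.89×10⁻⁴
On a pressure surface, geostrophic balance gives V_g = (g/f)|∂Z/∂n|:
V_g = 9.81 × 1.89×10⁻⁴ / 5.23×10⁻⁵ = 35.5 m/s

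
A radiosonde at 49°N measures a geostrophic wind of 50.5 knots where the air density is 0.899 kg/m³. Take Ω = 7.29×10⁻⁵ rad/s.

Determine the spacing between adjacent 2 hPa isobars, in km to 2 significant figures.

78 km

Coriolis parameter at 49°N:
f = 2Ω sin φ = 2 × 7.29×10⁻⁵ × sin 49° = 1.10×10⁻⁴ s⁻¹
Wind speed in SI: 50.5 knots = 26.0 m/s
Geostrophic balance rearranged: |∂P/∂n| = f ρ V_g
|∂P/∂n| = 1.10×10⁻⁴ × 0.899 × 26.0 = 2.57×10⁻³ Pa/m
Isobar spacing: Δn = ΔP/|∂P/∂n| = 200 Pa / 2.57×10⁻³ Pa/m = 77822 m ≈ 78 km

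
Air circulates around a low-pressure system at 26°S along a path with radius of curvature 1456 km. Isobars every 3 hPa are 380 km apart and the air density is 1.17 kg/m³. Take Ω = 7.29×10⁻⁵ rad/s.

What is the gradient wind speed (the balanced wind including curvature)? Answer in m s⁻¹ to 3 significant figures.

9.57 m s⁻¹

Coriolis parameter at 26°S:
f = 2Ω sin φ = 2 × 7.29×10⁻⁵ × sin 26° = 6.39×10⁻⁵ s⁻¹
Pressure gradient: |∂P/∂n| = 300 Pa / 380000 m = 7.89×10⁻⁴ Pa/m
Geostrophic speed: V_g = |∂P/∂n|/(fρ) = 7.89×10⁻⁴/(6.39×10⁻⁵ × 1.17) = 10.6 m/s
Around a low, centrifugal force acts outward with Coriolis, so pressure-gradient force balances both:
(1/ρ)|∂P/∂n| = fV + V²/R  →  V² + fR·V − fR·V_g = 0
With fR = 6.39×10⁻⁵ × 1456×10³ m = 93.1 m/s:
V = [−fR + √((fR)² + 4 fR V_g)]/2 = [−93.1 + √(93.1² + 4×93.1×10.6)]/2 = 9.57 m/s
Subgeostrophic (V < V_g = 10.6 m/s), as expected around a low.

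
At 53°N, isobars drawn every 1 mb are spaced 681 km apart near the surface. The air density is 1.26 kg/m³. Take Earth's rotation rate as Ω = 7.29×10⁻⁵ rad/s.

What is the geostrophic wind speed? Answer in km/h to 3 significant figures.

Coriolis parameter at 53°N:
f = 2Ω sin φ = 2 × 7.29×10⁻⁵ × sin 53° = 1.16×10⁻⁴ s⁻¹
Pressure gradient: |∂P/∂n| = 100 Pa / 681000 m = 1.47×10⁻⁴ Pa/m
Geostrophic balance (pressure-gradient force = Coriolis force):
V_g = (1/(fρ)) |∂P/∂n| = 1.47×10⁻⁴ / (1.16×10⁻⁴ × 1.26) = 1.00 m/s
Converting: 1.00 m/s × 3.6 = 3.60 km/h

3.60 km/h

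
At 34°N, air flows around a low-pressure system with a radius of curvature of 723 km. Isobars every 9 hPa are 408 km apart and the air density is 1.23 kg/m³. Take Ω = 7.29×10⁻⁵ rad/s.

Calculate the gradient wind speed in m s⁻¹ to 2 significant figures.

Coriolis parameter at 34°N:
f = 2Ω sin φ = 2 × 7.29×10⁻⁵ × sin 34° = 8.15×10⁻⁵ s⁻¹
Pressure gradient: |∂P/∂n| = 900 Pa / 408000 m = 2.21×10⁻³ Pa/m
Geostrophic speed: V_g = |∂P/∂n|/(fρ) = 2.21×10⁻³/(8.15×10⁻⁵ × 1.23) = 22.0 m/s
Around a low, centrifugal force acts outward with Coriolis, so pressure-gradient force balances both:
(1/ρ)|∂P/∂n| = fV + V²/R  →  V² + fR·V − fR·V_g = 0
With fR = 8.15×10⁻⁵ × 723×10³ m = 58.9 m/s:
V = [−fR + √((fR)² + 4 fR V_g)]/2 = [−58.9 + √(58.9² + 4×58.9×22)]/2 = 17.1 m/s
Subgeostrophic (V < V_g = 22 m/s), as expected around a low.

17 m s⁻¹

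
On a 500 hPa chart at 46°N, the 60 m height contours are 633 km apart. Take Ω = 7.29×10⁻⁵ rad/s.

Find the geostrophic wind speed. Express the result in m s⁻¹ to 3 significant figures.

8.87 m s⁻¹

Coriolis parameter at 46°N:
f = 2Ω sin φ = 2 × 7.29×10⁻⁵ × sin 46° = 1.05×10⁻⁴ s⁻¹
Height gradient: |∂Z/∂n| = 60 m / 633000 m = 9.48×10⁻⁵
On a pressure surface, geostrophic balance gives V_g = (g/f)|∂Z/∂n|:
V_g = 9.81 × 9.48×10⁻⁵ / 1.05×10⁻⁴ = 8.87 m/s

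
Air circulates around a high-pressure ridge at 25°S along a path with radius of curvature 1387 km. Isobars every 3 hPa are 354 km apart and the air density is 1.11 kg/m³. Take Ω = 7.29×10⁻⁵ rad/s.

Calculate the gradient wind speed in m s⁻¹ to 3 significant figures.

Coriolis parameter at 25°S:
f = 2Ω sin φ = 2 × 7.29×10⁻⁵ × sin 25° = 6.16×10⁻⁵ s⁻¹
Pressure gradient: |∂P/∂n| = 300 Pa / 354000 m = 8.47×10⁻⁴ Pa/m
Geostrophic speed: V_g = |∂P/∂n|/(fρ) = 8.47×10⁻⁴/(6.16×10⁻⁵ × 1.11) = 12.4 m/s
Around a high, pressure-gradient force acts outward with centrifugal, so Coriolis balances both:
fV = (1/ρ)|∂P/∂n| + V²/R  →  V² − fR·V + fR·V_g = 0
With fR = 6.16×10⁻⁵ × 1387×10³ m = 85.5 m/s:
V = [fR − √((fR)² − 4 fR V_g)]/2 = [85.5 − √(85.5² − 4×85.5×12.4)]/2 = 15 m/s
Supergeostrophic (V > V_g = 12.4 m/s), as expected around a high.

15.0 m s⁻¹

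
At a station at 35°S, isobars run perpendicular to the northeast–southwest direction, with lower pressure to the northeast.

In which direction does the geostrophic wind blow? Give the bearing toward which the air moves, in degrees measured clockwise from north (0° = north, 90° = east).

315°

The pressure-gradient force points toward the northeast (bearing 045°).
Geostrophic balance: in the Southern Hemisphere the Coriolis force deflects motion to the left, so the geostrophic wind blows 90° to the left of the pressure-gradient force (low pressure on the right).
Rotating 045° by 90° counterclockwise gives 315° — the wind blows toward the northwest.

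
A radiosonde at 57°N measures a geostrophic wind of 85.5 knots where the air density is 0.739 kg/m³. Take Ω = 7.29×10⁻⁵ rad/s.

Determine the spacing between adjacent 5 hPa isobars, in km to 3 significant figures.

126 km

Coriolis parameter at 57°N:
f = 2Ω sin φ = 2 × 7.29×10⁻⁵ × sin 57° = 1.22×10⁻⁴ s⁻¹
Wind speed in SI: 85.5 knots = 44.0 m/s
Geostrophic balance rearranged: |∂P/∂n| = f ρ V_g
|∂P/∂n| = 1.22×10⁻⁴ × 0.739 × 44.0 = 3.97×10⁻³ Pa/m
Isobar spacing: Δn = ΔP/|∂P/∂n| = 500 Pa / 3.97×10⁻³ Pa/m = 125798 m ≈ 126 km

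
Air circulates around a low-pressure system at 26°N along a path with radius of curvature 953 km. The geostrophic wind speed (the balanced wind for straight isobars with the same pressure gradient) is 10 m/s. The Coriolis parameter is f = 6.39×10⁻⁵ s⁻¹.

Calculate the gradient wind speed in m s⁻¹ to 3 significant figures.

8.74 m s⁻¹

Around a low, centrifugal force acts outward with Coriolis, so pressure-gradient force balances both:
(1/ρ)|∂P/∂n| = fV + V²/R  →  V² + fR·V − fR·V_g = 0
With fR = 6.39×10⁻⁵ × 953×10³ m = 60.9 m/s:
V = [−fR + √((fR)² + 4 fR V_g)]/2 = [−60.9 + √(60.9² + 4×60.9×10)]/2 = 8.74 m/s
Subgeostrophic (V < V_g = 10 m/s), as expected around a low.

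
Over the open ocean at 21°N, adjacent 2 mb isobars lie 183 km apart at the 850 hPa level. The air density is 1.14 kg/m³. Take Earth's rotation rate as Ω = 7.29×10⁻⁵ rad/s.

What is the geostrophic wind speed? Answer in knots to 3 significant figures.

35.7 knots

Coriolis parameter at 21°N:
f = 2Ω sin φ = 2 × 7.29×10⁻⁵ × sin 21° = 5.23×10⁻⁵ s⁻¹
Pressure gradient: |∂P/∂n| = 200 Pa / 183000 m = 1.09×10⁻³ Pa/m
Geostrophic balance (pressure-gradient force = Coriolis force):
V_g = (1/(fρ)) |∂P/∂n| = 1.09×10⁻³ / (5.23×10⁻⁵ × 1.14) = 18.3 m/s
Converting: 18.3 m/s × 1.944 = 35.7 knots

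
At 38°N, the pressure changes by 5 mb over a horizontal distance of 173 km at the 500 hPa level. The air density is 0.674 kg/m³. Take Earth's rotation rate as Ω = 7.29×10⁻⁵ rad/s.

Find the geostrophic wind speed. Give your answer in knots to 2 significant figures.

93 knots

Coriolis parameter at 38°N:
f = 2Ω sin φ = 2 × 7.29×10⁻⁵ × sin 38° = 8.98×10⁻⁵ s⁻¹
Pressure gradient: |∂P/∂n| = 500 Pa / 173000 m = 2.89×10⁻³ Pa/m
Geostrophic balance (pressure-gradient force = Coriolis force):
V_g = (1/(fρ)) |∂P/∂n| = 2.89×10⁻³ / (8.98×10⁻⁵ × 0.674) = 47.8 m/s
Converting: 47.8 m/s × 1.944 = 93 knots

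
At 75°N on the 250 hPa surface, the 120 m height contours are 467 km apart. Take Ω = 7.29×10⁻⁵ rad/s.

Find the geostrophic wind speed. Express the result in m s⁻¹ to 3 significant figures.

Coriolis parameter at 75°N:
f = 2Ω sin φ = 2 × 7.29×10⁻⁵ × sin 75° = 1.41×10⁻⁴ s⁻¹
Height gradient: |∂Z/∂n| = 120 m / 467000 m = 2.57×10⁻⁴
On a pressure surface, geostrophic balance gives V_g = (g/f)|∂Z/∂n|:
V_g = 9.81 × 2.57×10⁻⁴ / 1.41×10⁻⁴ = 17.9 m/s

17.9 m s⁻¹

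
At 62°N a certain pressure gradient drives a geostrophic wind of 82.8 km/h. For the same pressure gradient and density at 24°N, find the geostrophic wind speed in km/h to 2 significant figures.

180 km/h

With the same pressure gradient and density, V_g ∝ 1/f ∝ 1/sin φ.
V₂ = V₁ · sin φ₁ / sin φ₂ = 82.8 × sin 62° / sin 24°
V₂ = 82.8 × 0.8829/0.4067 = 180 km/h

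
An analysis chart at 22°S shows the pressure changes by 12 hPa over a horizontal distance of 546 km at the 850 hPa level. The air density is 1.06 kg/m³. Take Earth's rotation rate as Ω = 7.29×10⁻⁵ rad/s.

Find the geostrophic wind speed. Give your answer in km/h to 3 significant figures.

137 km/h

Coriolis parameter at 22°S:
f = 2Ω sin φ = 2 × 7.29×10⁻⁵ × sin 22° = 5.46×10⁻⁵ s⁻¹
Pressure gradient: |∂P/∂n| = 1200 Pa / 546000 m = 2.20×10⁻³ Pa/m
Geostrophic balance (pressure-gradient force = Coriolis force):
V_g = (1/(fρ)) |∂P/∂n| = 2.20×10⁻³ / (5.46×10⁻⁵ × 1.06) = 38.0 m/s
Converting: 38.0 m/s × 3.6 = 137 km/h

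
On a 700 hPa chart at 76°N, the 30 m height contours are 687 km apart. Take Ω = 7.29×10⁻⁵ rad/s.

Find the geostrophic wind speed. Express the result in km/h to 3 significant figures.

Coriolis parameter at 76°N:
f = 2Ω sin φ = 2 × 7.29×10⁻⁵ × sin 76° = 1.41×10⁻⁴ s⁻¹
Height gradient: |∂Z/∂n| = 30 m / 687000 m = 4.37×10⁻⁵
On a pressure surface, geostrophic balance gives V_g = (g/f)|∂Z/∂n|:
V_g = 9.81 × 4.37×10⁻⁵ / 1.41×10⁻⁴ = 3.03 m/s
Converting: 3.03 m/s × 3.6 = 10.9 km/h

10.9 km/h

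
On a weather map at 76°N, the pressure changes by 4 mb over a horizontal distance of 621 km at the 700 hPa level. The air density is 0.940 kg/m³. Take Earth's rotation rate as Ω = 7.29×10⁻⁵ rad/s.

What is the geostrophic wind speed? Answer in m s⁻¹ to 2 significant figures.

Coriolis parameter at 76°N:
f = 2Ω sin φ = 2 × 7.29×10⁻⁵ × sin 76° = 1.41×10⁻⁴ s⁻¹
Pressure gradient: |∂P/∂n| = 400 Pa / 621000 m = 6.44×10⁻⁴ Pa/m
Geostrophic balance (pressure-gradient force = Coriolis force):
V_g = (1/(fρ)) |∂P/∂n| = 6.44×10⁻⁴ / (1.41×10⁻⁴ × 0.940) = 4.84 m/s

4.8 m s⁻¹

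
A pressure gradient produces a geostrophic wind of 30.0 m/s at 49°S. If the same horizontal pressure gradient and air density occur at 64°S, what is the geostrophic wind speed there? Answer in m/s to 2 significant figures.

25 m/s

With the same pressure gradient and density, V_g ∝ 1/f ∝ 1/sin φ.
V₂ = V₁ · sin φ₁ / sin φ₂ = 30.0 × sin 49° / sin 64°
V₂ = 30.0 × 0.7547/0.8988 = 25 m/s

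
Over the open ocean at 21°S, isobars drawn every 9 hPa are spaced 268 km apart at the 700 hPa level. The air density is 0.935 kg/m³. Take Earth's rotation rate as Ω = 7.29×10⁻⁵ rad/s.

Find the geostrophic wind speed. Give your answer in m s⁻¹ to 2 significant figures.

69 m s⁻¹

Coriolis parameter at 21°S:
f = 2Ω sin φ = 2 × 7.29×10⁻⁵ × sin 21° = 5.23×10⁻⁵ s⁻¹
Pressure gradient: |∂P/∂n| = 900 Pa / 268000 m = 3.36×10⁻³ Pa/m
Geostrophic balance (pressure-gradient force = Coriolis force):
V_g = (1/(fρ)) |∂P/∂n| = 3.36×10⁻³ / (5.23×10⁻⁵ × 0.935) = 68.7 m/s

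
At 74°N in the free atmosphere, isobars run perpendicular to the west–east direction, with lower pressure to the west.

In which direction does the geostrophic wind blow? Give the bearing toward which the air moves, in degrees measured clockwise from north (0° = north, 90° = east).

000°

The pressure-gradient force points toward the west (bearing 270°).
Geostrophic balance: in the Northern Hemisphere the Coriolis force deflects motion to the right, so the geostrophic wind blows 90° to the right of the pressure-gradient force (low pressure on the left).
Rotating 270° by 90° clockwise gives 000° — the wind blows toward the north.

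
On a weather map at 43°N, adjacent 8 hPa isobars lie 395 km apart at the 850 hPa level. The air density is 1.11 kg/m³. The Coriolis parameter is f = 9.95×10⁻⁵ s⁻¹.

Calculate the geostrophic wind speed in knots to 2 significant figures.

36 knots

Pressure gradient: |∂P/∂n| = 800 Pa / 395000 m = 2.03×10⁻³ Pa/m
Geostrophic balance (pressure-gradient force = Coriolis force):
V_g = (1/(fρ)) |∂P/∂n| = 2.03×10⁻³ / (9.95×10⁻⁵ × 1.11) = 18.3 m/s
Converting: 18.3 m/s × 1.944 = 36 knots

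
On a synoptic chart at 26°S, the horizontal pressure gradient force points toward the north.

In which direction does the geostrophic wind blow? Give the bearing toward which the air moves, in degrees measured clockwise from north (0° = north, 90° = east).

270°

The pressure-gradient force points toward the north (bearing 000°).
Geostrophic balance: in the Southern Hemisphere the Coriolis force deflects motion to the left, so the geostrophic wind blows 90° to the left of the pressure-gradient force (low pressure on the right).
Rotating 000° by 90° counterclockwise gives 270° — the wind blows toward the west.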